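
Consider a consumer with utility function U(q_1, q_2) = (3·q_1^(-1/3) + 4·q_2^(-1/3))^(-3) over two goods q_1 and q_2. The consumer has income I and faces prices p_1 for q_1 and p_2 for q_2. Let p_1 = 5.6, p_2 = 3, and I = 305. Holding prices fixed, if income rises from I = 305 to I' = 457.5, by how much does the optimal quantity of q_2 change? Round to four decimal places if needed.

MRS = MU_q_1/MU_q_2 = (3/4)·(q_2/q_1)^(4/3). Set equal to p_1/p_2.
Solve for the ratio: q_2/q_1 = [(4/3)·p_1/p_2]^(0.75).
Substitute q_2 = (q_2/q_1)·q_1 into the budget: q_1* = I/(p_1 + p_2·(q_2/q_1)).
Numerically q_2/q_1 = 1.981546, so q_1* = 305/(5.6 + 3·1.981546) = 26.4192 and q_2* = 1.981546·26.4192 = 52.3508.
At I' = 457.5: q_2* = 78.5263. Change: 78.5263 − 52.3508 = 26.1754.

Δq_2* = 26.1754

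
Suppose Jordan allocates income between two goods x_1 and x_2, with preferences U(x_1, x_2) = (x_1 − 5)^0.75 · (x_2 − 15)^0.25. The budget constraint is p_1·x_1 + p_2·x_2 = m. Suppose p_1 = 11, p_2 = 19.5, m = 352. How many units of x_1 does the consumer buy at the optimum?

Let x_1' = x_1−5, x_2' = x_2−15. MRS = 3·x_2'/x_1' = p_1/p_2.
After buying the subsistence bundle (5, 15), a share 0.75 of the remaining income goes to x_1: x_1* = 5 + 0.75·(m − 5p_1 − 15p_2)/p_1.
Discretionary income = 352 − 5·11 − 15·19.5 = 4.5; x_1* = 5 + 0.75·4.5/11 = 5.3068.

x_1* = 5.3068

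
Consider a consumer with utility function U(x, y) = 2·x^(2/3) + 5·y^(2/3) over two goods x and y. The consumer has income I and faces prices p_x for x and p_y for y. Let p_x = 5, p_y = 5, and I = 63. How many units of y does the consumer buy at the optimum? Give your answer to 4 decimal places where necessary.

y* = 11.8421

MRS = MU_x/MU_y = (2/5)·(y/x)^(1/3). Set equal to p_x/p_y.
Hence y/x = ((5/2)·p_x/p_y)^(1/(1/3)), i.e. raised to the 3 power.
With the ratio pinned down, the budget gives x* = I/(p_x + p_y·(y/x)) and y* = (y/x)·x*.
Numerically y/x = 15.625, so x* = 63/(5 + 5·15.625) = 0.7579 and y* = 15.625·0.7579 = 11.8421.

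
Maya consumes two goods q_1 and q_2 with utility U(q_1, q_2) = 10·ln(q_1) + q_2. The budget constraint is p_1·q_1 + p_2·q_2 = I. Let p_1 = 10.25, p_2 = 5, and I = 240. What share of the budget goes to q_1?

MU_q_1 = 10/q_1, MU_q_2 = 1. Tangency: 10/q_1 = p_1/p_2.
So q_1*(p_1,p_2) = 10·p_2/p_1, independent of income; and q_2* = (I − 10·p_2)/p_2.
At the given prices: q_1* = 10·5/10.25 = 4.878, and q_2* = 38.
Expenditure on q_1: 10.25·4.878 = 50; share = 0.2083.

share on q_1 = 0.2083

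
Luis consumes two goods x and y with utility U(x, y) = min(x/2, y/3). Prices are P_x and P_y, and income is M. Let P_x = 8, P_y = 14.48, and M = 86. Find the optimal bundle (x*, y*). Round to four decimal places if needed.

x* = 2.8937, y* = 4.3405

Here 2·8 + 3·14.48 = 59.44, giving x* = 2.8937 and y* = 4.3405.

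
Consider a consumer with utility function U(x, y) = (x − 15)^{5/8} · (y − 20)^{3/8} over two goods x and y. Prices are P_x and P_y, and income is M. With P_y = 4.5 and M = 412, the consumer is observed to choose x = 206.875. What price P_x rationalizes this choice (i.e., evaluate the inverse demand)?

P_x = 1

MRS = (5/3)·(y−20)/(x−15). Tangency with P_x/P_y gives y−20 = (3/5)·(P_x/P_y)·(x−15).
After buying the subsistence bundle (15, 20), a share 0.625 of the remaining income goes to x: x* = 15 + 0.625·(M − 15P_x − 20P_y)/P_x.
Set x* = 206.875 in the demand function and solve for P_x: P_x = 1.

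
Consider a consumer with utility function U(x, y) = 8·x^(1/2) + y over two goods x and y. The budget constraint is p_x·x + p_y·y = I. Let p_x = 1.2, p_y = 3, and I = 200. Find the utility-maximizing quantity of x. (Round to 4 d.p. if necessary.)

Plugging in: x* = (4·3/1.2)² = 100.

x* = 100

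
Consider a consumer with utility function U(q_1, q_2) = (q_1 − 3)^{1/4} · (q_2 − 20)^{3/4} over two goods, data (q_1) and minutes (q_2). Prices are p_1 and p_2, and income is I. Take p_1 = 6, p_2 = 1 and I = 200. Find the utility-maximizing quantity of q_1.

MRS = (1/3)·(q_2−20)/(q_1−3). Tangency with p_1/p_2 gives q_2−20 = 3·(p_1/p_2)·(q_1−3).
After buying the subsistence bundle (3, 20), a share 0.25 of the remaining income goes to q_1: q_1* = 3 + 0.25·(I − 3p_1 − 20p_2)/p_1.
Discretionary income = 200 − 3·6 − 20·1 = 162; q_1* = 3 + 0.25·162/6 = 9.75.

q_1* = 9.75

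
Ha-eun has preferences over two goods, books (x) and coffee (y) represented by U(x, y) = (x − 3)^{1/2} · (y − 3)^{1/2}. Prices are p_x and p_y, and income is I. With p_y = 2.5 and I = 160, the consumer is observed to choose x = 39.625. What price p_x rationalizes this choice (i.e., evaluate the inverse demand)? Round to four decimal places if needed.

MRS = (y−3)/(x−3). Tangency with p_x/p_y gives y−3 = (p_x/p_y)·(x−3).
After buying the subsistence bundle (3, 3), a share 0.5 of the remaining income goes to x: x* = 3 + 0.5·(I − 3p_x − 3p_y)/p_x.
Set x* = 39.625 in the demand function and solve for p_x: p_x = 2.

p_x = 2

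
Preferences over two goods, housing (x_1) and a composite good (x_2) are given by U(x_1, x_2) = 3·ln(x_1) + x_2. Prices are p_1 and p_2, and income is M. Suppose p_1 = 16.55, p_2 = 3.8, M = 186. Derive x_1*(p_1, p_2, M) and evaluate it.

x_1* = 0.6888

So x_1*(p_1,p_2) = 3·p_2/p_1, independent of income; and x_2* = (M − 3·p_2)/p_2.
At the given prices: x_1* = 3·3.8/16.55 = 0.6888.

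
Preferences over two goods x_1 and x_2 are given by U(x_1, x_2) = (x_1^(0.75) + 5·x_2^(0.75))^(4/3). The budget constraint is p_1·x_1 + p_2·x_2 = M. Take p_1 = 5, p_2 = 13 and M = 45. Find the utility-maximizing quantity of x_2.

Numerically x_2/x_1 = 13.676867, so x_1* = 45/(5 + 13·13.676867) = 0.2462 and x_2* = 13.676867·0.2462 = 3.3669.

x_2* = 3.3669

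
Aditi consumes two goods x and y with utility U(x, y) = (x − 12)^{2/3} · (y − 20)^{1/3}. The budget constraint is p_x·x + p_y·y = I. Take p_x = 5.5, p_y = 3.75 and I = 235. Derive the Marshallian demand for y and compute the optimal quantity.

This is Cobb-Douglas in (x−12, y−20): tangency gives 2/3·p_y·(y−20) = 1/3·p_x·(x−12).
After buying the subsistence bundle (12, 20), a share 2/3 of the remaining income goes to x: x* = 12 + 2/3·(I − 12p_x − 20p_y)/p_x.
Discretionary income = 235 − 12·5.5 − 20·3.75 = 94; y* = 20 + 1/3·94/3.75 = 28.3556.

y* = 28.3556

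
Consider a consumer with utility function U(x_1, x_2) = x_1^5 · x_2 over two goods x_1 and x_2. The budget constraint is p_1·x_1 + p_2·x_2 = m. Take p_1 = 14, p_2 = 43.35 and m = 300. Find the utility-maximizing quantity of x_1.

Tangency: MRS = 5·x_2/x_1 = p_1/p_2.
Rearranging, p_2·x_2 = (1/5)·p_1·x_1. Substituting into the budget gives p_1·x_1·(1 + (1/5)) = m.
Demand: x_1*(p_1,p_2,m) = 5/6·m/p_1 and x_2* = 1/6·m/p_2.
At p_1=14, p_2=43.35, m=300: x_1* = 5/6·300/14 = 17.8571.

x_1* = 17.8571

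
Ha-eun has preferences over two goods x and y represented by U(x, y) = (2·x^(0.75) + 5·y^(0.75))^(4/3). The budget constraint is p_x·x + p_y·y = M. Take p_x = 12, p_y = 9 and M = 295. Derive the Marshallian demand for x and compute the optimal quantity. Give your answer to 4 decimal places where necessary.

MRS = MU_x/MU_y = (2/5)·(y/x)^(0.25). Set equal to p_x/p_y.
Solve for the ratio: y/x = [(5/2)·p_x/p_y]^(4).
Substitute y = (y/x)·x into the budget: x* = M/(p_x + p_y·(y/x)).
Numerically y/x = 123.45679, so x* = 295/(12 + 9·123.45679) = 0.2627.

x* = 0.2627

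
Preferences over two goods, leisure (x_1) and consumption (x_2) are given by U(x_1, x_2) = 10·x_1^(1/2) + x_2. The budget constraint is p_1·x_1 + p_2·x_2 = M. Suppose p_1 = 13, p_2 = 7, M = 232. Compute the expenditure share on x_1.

Utility is quasi-linear in x_2; the FOC for x_1 is 5/√x_1 = p_1/p_2.
Solve: √x_1 = 5·p_2/p_1, so x_1*(p_1,p_2) = (5·p_2/p_1)², and x_2* = (M − p_1·x_1*)/p_2.
Plugging in: x_1* = (5·7/13)² = 7.2485, x_2* = 19.6813.
Expenditure on x_1: 13·7.2485 = 94.2308; share = 0.4062.

share on x_1 = 0.4062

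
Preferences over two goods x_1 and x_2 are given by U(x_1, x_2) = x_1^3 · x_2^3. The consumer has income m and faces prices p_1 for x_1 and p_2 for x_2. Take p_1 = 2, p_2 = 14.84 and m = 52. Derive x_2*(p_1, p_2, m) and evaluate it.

x_2* = 1.752

Tangency: MRS = x_2/x_1 = p_1/p_2.
So 3·p_2·x_2 = 3·p_1·x_1; combined with the budget, a share 0.5 of income goes to x_1.
Demand: x_1*(p_1,p_2,m) = 0.5·m/p_1 and x_2* = 0.5·m/p_2.
At p_1=2, p_2=14.84, m=52: x_2* = 0.5·52/14.84 = 1.752.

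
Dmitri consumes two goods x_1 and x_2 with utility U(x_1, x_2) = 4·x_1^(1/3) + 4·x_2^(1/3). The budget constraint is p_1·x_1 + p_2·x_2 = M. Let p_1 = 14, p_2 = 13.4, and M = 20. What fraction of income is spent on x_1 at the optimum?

From the CES first-order condition, (x_2/x_1)^(2/3) = p_1/p_2.
Hence x_2/x_1 = (p_1/p_2)^(1/(2/3)), i.e. raised to the 1.5 power.
With the ratio pinned down, the budget gives x_1* = M/(p_1 + p_2·(x_2/x_1)) and x_2* = (x_2/x_1)·x_1*.
Numerically x_2/x_1 = 1.06791, so x_1* = 20/(14 + 13.4·1.06791) = 0.7065 and x_2* = 1.06791·0.7065 = 0.7544.
Expenditure on x_1: 14·0.7065 = 9.8905; share = 0.4945.

share on x_1 = 0.4945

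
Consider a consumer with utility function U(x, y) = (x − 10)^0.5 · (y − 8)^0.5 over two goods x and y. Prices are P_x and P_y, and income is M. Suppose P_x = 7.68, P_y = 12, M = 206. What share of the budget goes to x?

This is Cobb-Douglas in (x−10, y−8): tangency gives 0.5·P_y·(y−8) = 0.5·P_x·(x−10).
After buying the subsistence bundle (10, 8), a share 0.5 of the remaining income goes to x: x* = 10 + 0.5·(M − 10P_x − 8P_y)/P_x.
Discretionary income = 206 − 10·7.68 − 8·12 = 33.2; x* = 10 + 0.5·33.2/7.68 = 12.1615; y* = 8 + 0.5·33.2/12 = 9.3833.
Expenditure on x: 7.68·12.1615 = 93.4; share = 0.4534.

share on x = 0.4534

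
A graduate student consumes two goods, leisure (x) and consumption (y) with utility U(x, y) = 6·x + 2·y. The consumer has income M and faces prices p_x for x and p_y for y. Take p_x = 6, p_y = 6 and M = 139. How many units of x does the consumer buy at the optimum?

Linear utility — the consumer picks whichever good has higher MU/price: 6/6 = 1 vs 2/6 = 0.3333.
x gives more utility per dollar, so spend all income on x: x* = M/p_x, y* = 0.
Numerically: x* = 23.1667, y* = 0.

x* = 23.1667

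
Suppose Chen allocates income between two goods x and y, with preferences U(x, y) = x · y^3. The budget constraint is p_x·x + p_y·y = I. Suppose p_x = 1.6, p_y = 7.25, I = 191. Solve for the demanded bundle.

MU_x/MU_y = (y)/(3·x); tangency sets this equal to p_x/p_y.
So p_y·y = 3·p_x·x; combined with the budget, a share 0.25 of income goes to x.
Demand: x*(p_x,p_y,I) = 0.25·I/p_x and y* = 0.75·I/p_y.
At p_x=1.6, p_y=7.25, I=191: x* = 0.25·191/1.6 = 29.8438, y* = 19.7586.

x* = 29.8438, y* = 19.7586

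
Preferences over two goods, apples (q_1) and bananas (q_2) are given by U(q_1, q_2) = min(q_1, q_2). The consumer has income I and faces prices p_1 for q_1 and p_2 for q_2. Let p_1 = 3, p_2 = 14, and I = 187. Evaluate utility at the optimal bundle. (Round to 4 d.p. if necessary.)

V = 11

Demand: q_1*(p_1,p_2,I) = I/(p_1 + p_2), q_2* = I/(p_1 + p_2).
Here 3 + 14 = 17, giving q_1* = 11 and q_2* = 11.
Utility at the optimum: U(11, 11) = 11.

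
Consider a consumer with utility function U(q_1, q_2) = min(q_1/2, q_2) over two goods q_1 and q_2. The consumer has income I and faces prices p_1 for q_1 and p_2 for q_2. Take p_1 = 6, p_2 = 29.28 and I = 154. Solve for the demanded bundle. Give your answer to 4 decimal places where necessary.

q_1* = 7.4612, q_2* = 3.7306

With perfect complements, no substitution: consume in ratio q_1:q_2 = 2:1.
Budget: p_1·q_1 + p_2·(1/2)·q_1 = I, so (2·p_1 + p_2)·q_1 = 2·I.
Demand: q_1*(p_1,p_2,I) = 2·I/(2·p_1 + p_2), q_2* = I/(2·p_1 + p_2).
Here 2·6 + 29.28 = 41.28, giving q_1* = 7.4612 and q_2* = 3.7306.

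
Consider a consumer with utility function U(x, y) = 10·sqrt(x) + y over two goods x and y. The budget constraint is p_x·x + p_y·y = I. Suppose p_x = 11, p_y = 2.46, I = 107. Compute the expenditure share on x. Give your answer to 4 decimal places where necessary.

MU_x = 5/√x, MU_y = 1. Tangency: 5/√x = p_x/p_y.
Solve: √x = 5·p_y/p_x, so x*(p_x,p_y) = (5·p_y/p_x)², and y* = (I − p_x·x*)/p_y.
Plugging in: x* = (5·2.46/11)² = 1.2503, y* = 37.905.
Expenditure on x: 11·1.2503 = 13.7536; share = 0.1285.

share on x = 0.1285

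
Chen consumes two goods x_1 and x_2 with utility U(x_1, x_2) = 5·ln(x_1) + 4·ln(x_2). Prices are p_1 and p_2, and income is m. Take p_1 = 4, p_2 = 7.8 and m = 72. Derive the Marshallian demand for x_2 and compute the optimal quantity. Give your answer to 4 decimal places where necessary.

Demand: x_1*(p_1,p_2,m) = 5/9·m/p_1 and x_2* = 4/9·m/p_2.
At p_1=4, p_2=7.8, m=72: x_2* = 4/9·72/7.8 = 4.1026.

x_2* = 4.1026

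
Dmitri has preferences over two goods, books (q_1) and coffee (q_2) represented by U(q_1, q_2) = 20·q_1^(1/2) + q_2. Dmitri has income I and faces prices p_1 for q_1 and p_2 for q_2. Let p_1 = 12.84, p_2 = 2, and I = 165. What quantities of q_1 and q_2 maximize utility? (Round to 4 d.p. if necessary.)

Set MRS = p_1/p_2: 10·q_1^(−1/2) = p_1/p_2.
Solve: √q_1 = 10·p_2/p_1, so q_1*(p_1,p_2) = (10·p_2/p_1)², and q_2* = (I − p_1·q_1*)/p_2.
Plugging in: q_1* = (10·2/12.84)² = 2.4262, q_2* = 66.9237.

q_1* = 2.4262, q_2* = 66.9237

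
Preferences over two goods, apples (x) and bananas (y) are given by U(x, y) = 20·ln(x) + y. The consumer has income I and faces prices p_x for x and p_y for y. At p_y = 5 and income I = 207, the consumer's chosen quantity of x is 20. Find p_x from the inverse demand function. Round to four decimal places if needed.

MU_x = 20/x, MU_y = 1. Tangency: 20/x = p_x/p_y.
So x*(p_x,p_y) = 20·p_y/p_x, independent of income; and y* = (I − 20·p_y)/p_y.
Set x* = 20 in the demand function and solve for p_x: p_x = 5.

p_x = 5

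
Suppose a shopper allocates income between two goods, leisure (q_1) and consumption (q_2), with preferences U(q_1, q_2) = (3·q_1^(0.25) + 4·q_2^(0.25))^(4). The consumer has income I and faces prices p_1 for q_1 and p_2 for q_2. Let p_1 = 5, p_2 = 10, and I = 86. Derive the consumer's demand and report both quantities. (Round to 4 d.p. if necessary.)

MU_q_1 ∝ 3·q_1^(-0.75), MU_q_2 ∝ 4·q_2^(-0.75), so MRS = (3/4)·(q_2/q_1)^(0.75) = p_1/p_2.
Solve for the ratio: q_2/q_1 = [(4/3)·p_1/p_2]^(4/3).
Substitute q_2 = (q_2/q_1)·q_1 into the budget: q_1* = I/(p_1 + p_2·(q_2/q_1)).
Numerically q_2/q_1 = 0.582387, so q_1* = 86/(5 + 10·0.582387) = 7.9454 and q_2* = 0.582387·7.9454 = 4.6273.

q_1* = 7.9454, q_2* = 4.6273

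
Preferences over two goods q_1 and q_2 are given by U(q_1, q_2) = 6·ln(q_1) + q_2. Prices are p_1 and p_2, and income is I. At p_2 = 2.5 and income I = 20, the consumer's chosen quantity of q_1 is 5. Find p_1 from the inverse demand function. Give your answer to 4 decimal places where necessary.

p_1 = 3

Set MRS = p_1/p_2: (6/q_1)/1 = p_1/p_2.
So q_1*(p_1,p_2) = 6·p_2/p_1, independent of income; and q_2* = (I − 6·p_2)/p_2.
Set q_1* = 5 in the demand function and solve for p_1: p_1 = 3.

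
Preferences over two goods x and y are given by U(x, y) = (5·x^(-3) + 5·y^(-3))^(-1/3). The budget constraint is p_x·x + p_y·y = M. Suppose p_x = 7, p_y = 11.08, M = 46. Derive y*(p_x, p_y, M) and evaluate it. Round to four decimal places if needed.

y* = 2.4298

From the CES first-order condition, (y/x)^(4) = p_x/p_y.
Hence y/x = (p_x/p_y)^(1/(4)), i.e. raised to the 0.25 power.
Substitute y = (y/x)·x into the budget: x* = M/(p_x + p_y·(y/x)).
Numerically y/x = 0.891537, so x* = 46/(7 + 11.08·0.891537) = 2.7254 and y* = 0.891537·2.7254 = 2.4298.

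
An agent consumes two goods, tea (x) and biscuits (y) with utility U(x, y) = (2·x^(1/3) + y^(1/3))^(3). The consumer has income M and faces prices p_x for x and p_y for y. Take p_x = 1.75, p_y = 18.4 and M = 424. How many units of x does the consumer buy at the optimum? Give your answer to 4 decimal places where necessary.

From the CES first-order condition, 2·(y/x)^(2/3) = p_x/p_y.
Solve for the ratio: y/x = [(1/2)·p_x/p_y]^(1.5).
With the ratio pinned down, the budget gives x* = M/(p_x + p_y·(y/x)) and y* = (y/x)·x*.
Numerically y/x = 0.01037, so x* = 424/(1.75 + 18.4·0.01037) = 218.4654.

x* = 218.4654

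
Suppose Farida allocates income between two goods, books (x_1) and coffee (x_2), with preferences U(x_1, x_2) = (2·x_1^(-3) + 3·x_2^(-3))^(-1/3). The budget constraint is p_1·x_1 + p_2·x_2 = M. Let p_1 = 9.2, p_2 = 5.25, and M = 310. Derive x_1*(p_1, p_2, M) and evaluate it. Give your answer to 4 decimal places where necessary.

x_1* = 19.5155

Numerically x_2/x_1 = 1.273298, so x_1* = 310/(9.2 + 5.25·1.273298) = 19.5155.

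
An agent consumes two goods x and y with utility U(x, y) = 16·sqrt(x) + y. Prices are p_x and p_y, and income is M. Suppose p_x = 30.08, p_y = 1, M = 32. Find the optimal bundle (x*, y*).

Plugging in: x* = (8·1/30.08)² = 0.0707, y* = 29.8723.

x* = 0.0707, y* = 29.8723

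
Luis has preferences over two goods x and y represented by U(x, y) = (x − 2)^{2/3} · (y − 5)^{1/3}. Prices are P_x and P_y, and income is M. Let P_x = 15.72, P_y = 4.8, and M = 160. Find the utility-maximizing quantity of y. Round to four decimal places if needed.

y* = 12.2611

Discretionary income = 160 − 2·15.72 − 5·4.8 = 104.56; y* = 5 + 1/3·104.56/4.8 = 12.2611.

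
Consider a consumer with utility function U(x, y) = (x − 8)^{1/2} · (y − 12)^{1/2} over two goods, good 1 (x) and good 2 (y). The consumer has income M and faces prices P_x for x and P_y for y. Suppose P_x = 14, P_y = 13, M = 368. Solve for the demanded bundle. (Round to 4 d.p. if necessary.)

x* = 11.5714, y* = 15.8462

Substituting into the budget: x* = 8 + 0.5·(M − 8·P_x − 12·P_y)/P_x, and y* = 12 + 0.5·(…)/P_y.
Discretionary income = 368 − 8·14 − 12·13 = 100; x* = 8 + 0.5·100/14 = 11.5714; y* = 12 + 0.5·100/13 = 15.8462.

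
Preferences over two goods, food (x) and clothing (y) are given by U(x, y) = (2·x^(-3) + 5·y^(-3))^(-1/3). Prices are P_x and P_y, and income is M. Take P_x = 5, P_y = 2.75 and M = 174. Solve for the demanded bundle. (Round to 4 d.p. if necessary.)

x* = 19.3003, y* = 28.1812

From the CES first-order condition, (2/5)·(y/x)^(4) = P_x/P_y.
Solve for the ratio: y/x = [(5/2)·P_x/P_y]^(0.25).
Substitute y = (y/x)·x into the budget: x* = M/(P_x + P_y·(y/x)).
Numerically y/x = 1.460139, so x* = 174/(5 + 2.75·1.460139) = 19.3003 and y* = 1.460139·19.3003 = 28.1812.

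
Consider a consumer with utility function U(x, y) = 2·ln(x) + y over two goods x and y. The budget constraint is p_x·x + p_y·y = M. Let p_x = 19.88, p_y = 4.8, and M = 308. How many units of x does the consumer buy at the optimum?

MU_x = 2/x, MU_y = 1. Tangency: 2/x = p_x/p_y.
So x*(p_x,p_y) = 2·p_y/p_x, independent of income; and y* = (M − 2·p_y)/p_y.
At the given prices: x* = 2·4.8/19.88 = 0.4829.

x* = 0.4829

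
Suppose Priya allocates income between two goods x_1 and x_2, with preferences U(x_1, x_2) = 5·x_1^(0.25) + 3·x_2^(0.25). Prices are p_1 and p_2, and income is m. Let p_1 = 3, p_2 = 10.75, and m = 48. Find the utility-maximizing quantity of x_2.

x_2* = 1.1097

Numerically x_2/x_1 = 0.092289, so x_1* = 48/(3 + 10.75·0.092289) = 12.0237 and x_2* = 0.092289·12.0237 = 1.1097.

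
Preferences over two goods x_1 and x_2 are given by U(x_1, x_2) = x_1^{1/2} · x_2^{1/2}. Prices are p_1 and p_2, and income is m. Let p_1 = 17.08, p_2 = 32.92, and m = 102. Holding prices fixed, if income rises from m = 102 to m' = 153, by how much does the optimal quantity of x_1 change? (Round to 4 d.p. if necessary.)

Δx_1* = 1.493

The MRS is x_2/x_1. Set MRS = p_1/p_2.
So 0.5·p_2·x_2 = 0.5·p_1·x_1; combined with the budget, a share 0.5 of income goes to x_1.
Demand: x_1*(p_1,p_2,m) = 0.5·m/p_1 and x_2* = 0.5·m/p_2.
At p_1=17.08, p_2=32.92, m=102: x_1* = 0.5·102/17.08 = 2.9859.
At m' = 153: x_1* = 4.4789. Change: 4.4789 − 2.9859 = 1.493.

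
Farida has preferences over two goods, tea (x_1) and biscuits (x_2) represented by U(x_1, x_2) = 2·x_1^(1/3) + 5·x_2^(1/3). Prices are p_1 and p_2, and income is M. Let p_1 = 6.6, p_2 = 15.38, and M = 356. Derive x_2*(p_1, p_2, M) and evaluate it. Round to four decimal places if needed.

x_2* = 16.6983

MU_x_1 ∝ 2·x_1^(-2/3), MU_x_2 ∝ 5·x_2^(-2/3), so MRS = (2/5)·(x_2/x_1)^(2/3) = p_1/p_2.
Hence x_2/x_1 = ((5/2)·p_1/p_2)^(1/(2/3)), i.e. raised to the 1.5 power.
With the ratio pinned down, the budget gives x_1* = M/(p_1 + p_2·(x_2/x_1)) and x_2* = (x_2/x_1)·x_1*.
Numerically x_2/x_1 = 1.111198, so x_1* = 356/(6.6 + 15.38·1.111198) = 15.0273 and x_2* = 1.111198·15.0273 = 16.6983.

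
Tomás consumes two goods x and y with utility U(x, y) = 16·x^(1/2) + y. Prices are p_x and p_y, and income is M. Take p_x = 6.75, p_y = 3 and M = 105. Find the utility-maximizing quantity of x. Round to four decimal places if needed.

x* = 12.642

MU_x = 8/√x, MU_y = 1. Tangency: 8/√x = p_x/p_y.
Thus x* = (8·p_y/p_x)² — independent of M — with the rest of income spent on y.
Plugging in: x* = (8·3/6.75)² = 12.642.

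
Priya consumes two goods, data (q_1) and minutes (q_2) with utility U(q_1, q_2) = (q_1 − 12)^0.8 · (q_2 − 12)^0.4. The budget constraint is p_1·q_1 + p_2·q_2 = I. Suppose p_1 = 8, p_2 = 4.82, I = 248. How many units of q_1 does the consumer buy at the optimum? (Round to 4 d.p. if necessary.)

Let q_1' = q_1−12, q_2' = q_2−12. MRS = 2·q_2'/q_1' = p_1/p_2.
Substituting into the budget: q_1* = 12 + 2/3·(I − 12·p_1 − 12·p_2)/p_1, and q_2* = 12 + 1/3·(…)/p_2.
Discretionary income = 248 − 12·8 − 12·4.82 = 94.16; q_1* = 12 + 2/3·94.16/8 = 19.8467.

q_1* = 19.8467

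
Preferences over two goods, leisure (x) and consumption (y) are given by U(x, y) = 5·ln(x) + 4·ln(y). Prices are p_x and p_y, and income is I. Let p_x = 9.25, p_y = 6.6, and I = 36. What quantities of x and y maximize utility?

x* = 2.1622, y* = 2.4242

Demand: x*(p_x,p_y,I) = 5/9·I/p_x and y* = 4/9·I/p_y.
At p_x=9.25, p_y=6.6, I=36: x* = 5/9·36/9.25 = 2.1622, y* = 2.4242.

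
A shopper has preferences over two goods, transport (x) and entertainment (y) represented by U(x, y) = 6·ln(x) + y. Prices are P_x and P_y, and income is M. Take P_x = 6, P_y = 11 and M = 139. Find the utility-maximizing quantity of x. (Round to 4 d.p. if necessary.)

So x*(P_x,P_y) = 6·P_y/P_x, independent of income; and y* = (M − 6·P_y)/P_y.
At the given prices: x* = 6·11/6 = 11.

x* = 11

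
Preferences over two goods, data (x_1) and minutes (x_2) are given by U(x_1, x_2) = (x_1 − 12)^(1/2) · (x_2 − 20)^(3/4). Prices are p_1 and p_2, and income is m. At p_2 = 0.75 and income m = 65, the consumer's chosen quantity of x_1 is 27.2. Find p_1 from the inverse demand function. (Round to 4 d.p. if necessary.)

Let x_1' = x_1−12, x_2' = x_2−20. MRS = (2/3)·x_2'/x_1' = p_1/p_2.
Substituting into the budget: x_1* = 12 + 0.4·(m − 12·p_1 − 20·p_2)/p_1, and x_2* = 20 + 0.6·(…)/p_2.
Set x_1* = 27.2 in the demand function and solve for p_1: p_1 = 1.

p_1 = 1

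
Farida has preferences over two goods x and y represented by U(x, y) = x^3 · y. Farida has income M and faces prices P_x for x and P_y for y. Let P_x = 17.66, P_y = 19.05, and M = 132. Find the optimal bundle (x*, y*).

Demand: x*(P_x,P_y,M) = 0.75·M/P_x and y* = 0.25·M/P_y.
At P_x=17.66, P_y=19.05, M=132: x* = 0.75·132/17.66 = 5.6059, y* = 1.7323.

x* = 5.6059, y* = 1.7323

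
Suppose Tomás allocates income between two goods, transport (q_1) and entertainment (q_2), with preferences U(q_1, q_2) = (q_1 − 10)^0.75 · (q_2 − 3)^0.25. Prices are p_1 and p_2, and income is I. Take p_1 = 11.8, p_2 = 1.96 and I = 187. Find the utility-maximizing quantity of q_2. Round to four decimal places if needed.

q_2* = 11.051

MRS = 3·(q_2−3)/(q_1−10). Tangency with p_1/p_2 gives q_2−3 = (1/3)·(p_1/p_2)·(q_1−10).
After buying the subsistence bundle (10, 3), a share 0.75 of the remaining income goes to q_1: q_1* = 10 + 0.75·(I − 10p_1 − 3p_2)/p_1.
Discretionary income = 187 − 10·11.8 − 3·1.96 = 63.12; q_2* = 3 + 0.25·63.12/1.96 = 11.051.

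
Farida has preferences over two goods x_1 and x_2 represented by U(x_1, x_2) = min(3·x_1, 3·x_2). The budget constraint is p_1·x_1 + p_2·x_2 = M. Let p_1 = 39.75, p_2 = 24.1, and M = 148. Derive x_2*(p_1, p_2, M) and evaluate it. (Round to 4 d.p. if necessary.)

With perfect complements, no substitution: consume in ratio x_1:x_2 = 3:3.
Budget: p_1·x_1 + p_2·x_1 = M, so (3·p_1 + 3·p_2)·x_1 = 3·M.
Demand: x_1*(p_1,p_2,M) = 3·M/(3·p_1 + 3·p_2), x_2* = 3·M/(3·p_1 + 3·p_2).
Here 3·39.75 + 3·24.1 = 191.55, giving x_2* = 2.3179.

x_2* = 2.3179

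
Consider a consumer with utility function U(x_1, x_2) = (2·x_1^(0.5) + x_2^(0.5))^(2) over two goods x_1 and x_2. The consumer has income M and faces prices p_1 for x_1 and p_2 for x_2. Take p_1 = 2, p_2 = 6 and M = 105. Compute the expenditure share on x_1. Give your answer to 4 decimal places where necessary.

share on x_1 = 0.9231

MRS = MU_x_1/MU_x_2 = 2·(x_2/x_1)^(0.5). Set equal to p_1/p_2.
Hence x_2/x_1 = ((1/2)·p_1/p_2)^(1/(0.5)), i.e. raised to the 2 power.
Substitute x_2 = (x_2/x_1)·x_1 into the budget: x_1* = M/(p_1 + p_2·(x_2/x_1)).
Numerically x_2/x_1 = 0.027778, so x_1* = 105/(2 + 6·0.027778) = 48.4615 and x_2* = 0.027778·48.4615 = 1.3462.
Expenditure on x_1: 2·48.4615 = 96.9231; share = 0.9231.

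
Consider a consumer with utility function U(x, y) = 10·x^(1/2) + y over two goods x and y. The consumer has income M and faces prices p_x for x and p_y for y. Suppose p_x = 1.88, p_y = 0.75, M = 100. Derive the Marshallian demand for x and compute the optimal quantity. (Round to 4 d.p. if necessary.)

x* = 3.9788

Utility is quasi-linear in y; the FOC for x is 5/√x = p_x/p_y.
Solve: √x = 5·p_y/p_x, so x*(p_x,p_y) = (5·p_y/p_x)², and y* = (M − p_x·x*)/p_y.
Plugging in: x* = (5·0.75/1.88)² = 3.9788.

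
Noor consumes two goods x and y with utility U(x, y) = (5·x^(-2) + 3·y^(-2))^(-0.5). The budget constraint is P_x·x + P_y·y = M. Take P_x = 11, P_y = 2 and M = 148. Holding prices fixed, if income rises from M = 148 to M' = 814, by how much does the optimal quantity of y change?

Δy* = 70.9381

MU_x ∝ 5·x^(-3), MU_y ∝ 3·y^(-3), so MRS = (5/3)·(y/x)^(3) = P_x/P_y.
Hence y/x = ((3/5)·P_x/P_y)^(1/(3)), i.e. raised to the 1/3 power.
Substitute y = (y/x)·x into the budget: x* = M/(P_x + P_y·(y/x)).
Numerically y/x = 1.488806, so x* = 148/(11 + 2·1.488806) = 10.5884 and y* = 1.488806·10.5884 = 15.764.
At M' = 814: y* = 86.7021. Change: 86.7021 − 15.764 = 70.9381.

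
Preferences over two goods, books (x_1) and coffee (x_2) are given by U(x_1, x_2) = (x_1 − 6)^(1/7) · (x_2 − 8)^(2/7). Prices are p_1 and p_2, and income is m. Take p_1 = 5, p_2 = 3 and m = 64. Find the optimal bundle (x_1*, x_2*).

MRS = (1/2)·(x_2−8)/(x_1−6). Tangency with p_1/p_2 gives x_2−8 = 2·(p_1/p_2)·(x_1−6).
After buying the subsistence bundle (6, 8), a share 1/3 of the remaining income goes to x_1: x_1* = 6 + 1/3·(m − 6p_1 − 8p_2)/p_1.
Discretionary income = 64 − 6·5 − 8·3 = 10; x_1* = 6 + 1/3·10/5 = 6.6667; x_2* = 8 + 2/3·10/3 = 10.2222.

x_1* = 6.6667, x_2* = 10.2222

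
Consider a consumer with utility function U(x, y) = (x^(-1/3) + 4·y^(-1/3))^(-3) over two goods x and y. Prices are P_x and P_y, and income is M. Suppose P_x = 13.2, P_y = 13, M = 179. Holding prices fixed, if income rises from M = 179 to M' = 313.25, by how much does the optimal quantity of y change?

Δy* = 7.6219

MU_x ∝ x^(-4/3), MU_y ∝ 4·y^(-4/3), so MRS = (1/4)·(y/x)^(4/3) = P_x/P_y.
Solve for the ratio: y/x = [4·P_x/P_y]^(0.75).
Substitute y = (y/x)·x into the budget: x* = M/(P_x + P_y·(y/x)).
Numerically y/x = 2.861, so x* = 179/(13.2 + 13·2.861) = 3.5521 and y* = 2.861·3.5521 = 10.1625.
At M' = 313.25: y* = 17.7844. Change: 17.7844 − 10.1625 = 7.6219.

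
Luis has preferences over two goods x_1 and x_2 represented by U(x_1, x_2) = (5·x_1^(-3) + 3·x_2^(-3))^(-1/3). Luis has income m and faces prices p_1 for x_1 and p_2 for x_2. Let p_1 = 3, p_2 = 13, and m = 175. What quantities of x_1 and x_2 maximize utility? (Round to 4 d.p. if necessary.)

MRS = MU_x_1/MU_x_2 = (5/3)·(x_2/x_1)^(4). Set equal to p_1/p_2.
Solve for the ratio: x_2/x_1 = [(3/5)·p_1/p_2]^(0.25).
Substitute x_2 = (x_2/x_1)·x_1 into the budget: x_1* = m/(p_1 + p_2·(x_2/x_1)).
Numerically x_2/x_1 = 0.610003, so x_1* = 175/(3 + 13·0.610003) = 16.0109 and x_2* = 0.610003·16.0109 = 9.7667.

x_1* = 16.0109, x_2* = 9.7667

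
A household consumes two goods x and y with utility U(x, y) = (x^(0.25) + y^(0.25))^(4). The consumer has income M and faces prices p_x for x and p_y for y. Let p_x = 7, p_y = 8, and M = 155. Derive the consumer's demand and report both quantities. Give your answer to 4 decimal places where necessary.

MU_x ∝ x^(-0.75), MU_y ∝ y^(-0.75), so MRS = (y/x)^(0.75) = p_x/p_y.
Hence y/x = (p_x/p_y)^(1/(0.75)), i.e. raised to the 4/3 power.
Substitute y = (y/x)·x into the budget: x* = M/(p_x + p_y·(y/x)).
Numerically y/x = 0.836907, so x* = 155/(7 + 8·0.836907) = 11.3178 and y* = 0.836907·11.3178 = 9.4719.

x* = 11.3178, y* = 9.4719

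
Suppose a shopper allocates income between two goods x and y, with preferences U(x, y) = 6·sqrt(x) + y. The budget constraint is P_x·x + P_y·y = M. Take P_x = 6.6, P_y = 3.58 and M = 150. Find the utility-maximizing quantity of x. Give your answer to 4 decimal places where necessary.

MU_x = 3/√x, MU_y = 1. Tangency: 3/√x = P_x/P_y.
Solve: √x = 3·P_y/P_x, so x*(P_x,P_y) = (3·P_y/P_x)², and y* = (M − P_x·x*)/P_y.
Plugging in: x* = (3·3.58/6.6)² = 2.648.

x* = 2.648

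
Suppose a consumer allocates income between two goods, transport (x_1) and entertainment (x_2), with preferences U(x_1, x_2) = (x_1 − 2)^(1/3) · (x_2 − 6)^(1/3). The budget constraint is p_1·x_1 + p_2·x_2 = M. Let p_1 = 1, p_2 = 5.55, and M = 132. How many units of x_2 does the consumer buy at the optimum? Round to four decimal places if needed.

This is Cobb-Douglas in (x_1−2, x_2−6): tangency gives 1/3·p_2·(x_2−6) = 1/3·p_1·(x_1−2).
After buying the subsistence bundle (2, 6), a share 0.5 of the remaining income goes to x_1: x_1* = 2 + 0.5·(M − 2p_1 − 6p_2)/p_1.
Discretionary income = 132 − 2·1 − 6·5.55 = 96.7; x_2* = 6 + 0.5·96.7/5.55 = 14.7117.

x_2* = 14.7117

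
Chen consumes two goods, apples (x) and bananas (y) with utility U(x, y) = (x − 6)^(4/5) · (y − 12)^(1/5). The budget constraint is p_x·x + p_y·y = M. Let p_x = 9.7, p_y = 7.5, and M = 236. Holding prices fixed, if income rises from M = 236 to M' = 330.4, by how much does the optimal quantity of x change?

Δx* = 7.7856

MRS = 4·(y−12)/(x−6). Tangency with p_x/p_y gives y−12 = (1/4)·(p_x/p_y)·(x−6).
Substituting into the budget: x* = 6 + 0.8·(M − 6·p_x − 12·p_y)/p_x, and y* = 12 + 0.2·(…)/p_y.
Discretionary income = 236 − 6·9.7 − 12·7.5 = 87.8; x* = 6 + 0.8·87.8/9.7 = 13.2412.
At M' = 330.4: x* = 21.0268. Change: 21.0268 − 13.2412 = 7.7856.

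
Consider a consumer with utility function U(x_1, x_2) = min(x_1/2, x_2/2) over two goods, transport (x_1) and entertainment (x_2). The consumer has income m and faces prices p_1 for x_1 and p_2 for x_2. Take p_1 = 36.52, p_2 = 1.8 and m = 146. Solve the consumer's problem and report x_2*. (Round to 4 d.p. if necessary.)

Demand: x_1*(p_1,p_2,m) = 2·m/(2·p_1 + 2·p_2), x_2* = 2·m/(2·p_1 + 2·p_2).
Here 2·36.52 + 2·1.8 = 76.64, giving x_2* = 3.81.

x_2* = 3.81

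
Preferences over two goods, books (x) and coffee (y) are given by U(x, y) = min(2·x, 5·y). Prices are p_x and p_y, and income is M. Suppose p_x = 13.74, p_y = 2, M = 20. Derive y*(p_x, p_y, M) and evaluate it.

Leontief preferences: the optimum is at the kink where x/5 = y/2, i.e. y = (2/5)·x.
Budget: p_x·x + p_y·(2/5)·x = M, so (5·p_x + 2·p_y)·x = 5·M.
Demand: x*(p_x,p_y,M) = 5·M/(5·p_x + 2·p_y), y* = 2·M/(5·p_x + 2·p_y).
Here 5·13.74 + 2·2 = 72.7, giving y* = 0.5502.

y* = 0.5502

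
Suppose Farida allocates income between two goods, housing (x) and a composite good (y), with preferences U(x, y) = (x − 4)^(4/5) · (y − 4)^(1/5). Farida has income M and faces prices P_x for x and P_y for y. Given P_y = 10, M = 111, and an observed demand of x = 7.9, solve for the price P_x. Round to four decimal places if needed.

MRS = 4·(y−4)/(x−4). Tangency with P_x/P_y gives y−4 = (1/4)·(P_x/P_y)·(x−4).
Substituting into the budget: x* = 4 + 0.8·(M − 4·P_x − 4·P_y)/P_x, and y* = 4 + 0.2·(…)/P_y.
Set x* = 7.9 in the demand function and solve for P_x: P_x = 8.

P_x = 8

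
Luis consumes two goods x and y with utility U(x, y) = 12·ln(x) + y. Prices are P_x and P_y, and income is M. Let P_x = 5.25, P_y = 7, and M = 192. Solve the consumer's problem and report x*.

Set MRS = P_x/P_y: (12/x)/1 = P_x/P_y.
So x*(P_x,P_y) = 12·P_y/P_x, independent of income; and y* = (M − 12·P_y)/P_y.
At the given prices: x* = 12·7/5.25 = 16.

x* = 16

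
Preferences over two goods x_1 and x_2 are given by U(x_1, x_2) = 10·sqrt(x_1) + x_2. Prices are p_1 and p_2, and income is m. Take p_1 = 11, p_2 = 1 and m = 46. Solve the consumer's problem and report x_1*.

Solve: √x_1 = 5·p_2/p_1, so x_1*(p_1,p_2) = (5·p_2/p_1)², and x_2* = (m − p_1·x_1*)/p_2.
Plugging in: x_1* = (5·1/11)² = 0.2066.

x_1* = 0.2066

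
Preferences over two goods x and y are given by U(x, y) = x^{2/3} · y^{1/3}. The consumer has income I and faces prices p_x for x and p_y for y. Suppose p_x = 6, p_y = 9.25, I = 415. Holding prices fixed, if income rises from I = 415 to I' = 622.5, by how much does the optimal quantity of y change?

Δy* = 7.4775

MU_x/MU_y = (2/3·y)/(1/3·x); tangency sets this equal to p_x/p_y.
So 2/3·p_y·y = 1/3·p_x·x; combined with the budget, a share 2/3 of income goes to x.
Demand: x*(p_x,p_y,I) = 2/3·I/p_x and y* = 1/3·I/p_y.
At p_x=6, p_y=9.25, I=415: y* = 1/3·415/9.25 = 14.955.
At I' = 622.5: y* = 22.4324. Change: 22.4324 − 14.955 = 7.4775.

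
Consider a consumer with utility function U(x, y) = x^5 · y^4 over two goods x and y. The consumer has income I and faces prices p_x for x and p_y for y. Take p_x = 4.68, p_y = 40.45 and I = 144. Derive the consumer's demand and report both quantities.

x* = 17.094, y* = 1.5822

The MRS is (5/4)·y/x. Set MRS = p_x/p_y.
So 5·p_y·y = 4·p_x·x; combined with the budget, a share 5/9 of income goes to x.
Demand: x*(p_x,p_y,I) = 5/9·I/p_x and y* = 4/9·I/p_y.
At p_x=4.68, p_y=40.45, I=144: x* = 5/9·144/4.68 = 17.094, y* = 1.5822.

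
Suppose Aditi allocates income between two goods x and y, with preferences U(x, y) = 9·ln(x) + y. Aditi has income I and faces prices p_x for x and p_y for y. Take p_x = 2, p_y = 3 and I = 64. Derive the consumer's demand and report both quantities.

x* = 13.5, y* = 12.3333

MU_x = 9/x, MU_y = 1. Tangency: 9/x = p_x/p_y.
So x*(p_x,p_y) = 9·p_y/p_x, independent of income; and y* = (I − 9·p_y)/p_y.
At the given prices: x* = 9·3/2 = 13.5, and y* = 12.3333.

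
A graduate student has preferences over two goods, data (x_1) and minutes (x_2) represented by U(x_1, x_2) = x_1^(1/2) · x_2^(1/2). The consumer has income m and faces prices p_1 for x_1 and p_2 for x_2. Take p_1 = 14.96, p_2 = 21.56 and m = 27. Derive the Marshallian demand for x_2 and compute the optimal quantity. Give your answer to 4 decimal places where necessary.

At p_1=14.96, p_2=21.56, m=27: x_2* = 0.5·27/21.56 = 0.6262.

x_2* = 0.6262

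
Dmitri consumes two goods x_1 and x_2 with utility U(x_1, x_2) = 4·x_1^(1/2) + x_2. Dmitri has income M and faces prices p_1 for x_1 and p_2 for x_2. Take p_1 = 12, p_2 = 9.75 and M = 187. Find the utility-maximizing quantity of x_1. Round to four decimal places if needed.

Set MRS = p_1/p_2: 2·x_1^(−1/2) = p_1/p_2.
Thus x_1* = (2·p_2/p_1)² — independent of M — with the rest of income spent on x_2.
Plugging in: x_1* = (2·9.75/12)² = 2.6406.

x_1* = 2.6406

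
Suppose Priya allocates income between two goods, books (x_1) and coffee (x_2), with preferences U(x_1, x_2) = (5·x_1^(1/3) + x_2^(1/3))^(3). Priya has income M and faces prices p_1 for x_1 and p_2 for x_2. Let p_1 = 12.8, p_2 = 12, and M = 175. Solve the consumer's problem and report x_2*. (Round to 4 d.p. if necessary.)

x_2* = 1.2332

MU_x_1 ∝ 5·x_1^(-2/3), MU_x_2 ∝ x_2^(-2/3), so MRS = 5·(x_2/x_1)^(2/3) = p_1/p_2.
Hence x_2/x_1 = ((1/5)·p_1/p_2)^(1/(2/3)), i.e. raised to the 1.5 power.
Substitute x_2 = (x_2/x_1)·x_1 into the budget: x_1* = M/(p_1 + p_2·(x_2/x_1)).
Numerically x_2/x_1 = 0.098534, so x_1* = 175/(12.8 + 12·0.098534) = 12.5157 and x_2* = 0.098534·12.5157 = 1.2332.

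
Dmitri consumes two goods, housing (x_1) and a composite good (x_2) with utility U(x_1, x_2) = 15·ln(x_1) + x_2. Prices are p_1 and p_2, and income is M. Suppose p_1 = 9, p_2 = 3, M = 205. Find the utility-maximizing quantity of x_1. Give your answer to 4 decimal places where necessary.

At the given prices: x_1* = 15·3/9 = 5.

x_1* = 5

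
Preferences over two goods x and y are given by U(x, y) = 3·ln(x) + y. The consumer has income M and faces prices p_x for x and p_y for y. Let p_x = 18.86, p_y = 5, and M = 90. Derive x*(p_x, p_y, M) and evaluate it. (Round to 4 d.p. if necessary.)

So x*(p_x,p_y) = 3·p_y/p_x, independent of income; and y* = (M − 3·p_y)/p_y.
At the given prices: x* = 3·5/18.86 = 0.7953.

x* = 0.7953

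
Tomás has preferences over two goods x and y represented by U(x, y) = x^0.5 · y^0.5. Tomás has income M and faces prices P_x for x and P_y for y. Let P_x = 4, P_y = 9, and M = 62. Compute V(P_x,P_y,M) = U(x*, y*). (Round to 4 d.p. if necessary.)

The MRS is y/x. Set MRS = P_x/P_y.
So 0.5·P_y·y = 0.5·P_x·x; combined with the budget, a share 0.5 of income goes to x.
Demand: x*(P_x,P_y,M) = 0.5·M/P_x and y* = 0.5·M/P_y.
At P_x=4, P_y=9, M=62: x* = 0.5·62/4 = 7.75, y* = 3.4444.
Utility at the optimum: U(7.75, 3.4444) = 5.1667.

V = 5.1667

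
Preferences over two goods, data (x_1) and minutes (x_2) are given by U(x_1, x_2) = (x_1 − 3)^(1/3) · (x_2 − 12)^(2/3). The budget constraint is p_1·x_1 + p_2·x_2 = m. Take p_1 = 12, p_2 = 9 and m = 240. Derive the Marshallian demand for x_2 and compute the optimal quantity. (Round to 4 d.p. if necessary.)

x_2* = 19.1111

Let x_1' = x_1−3, x_2' = x_2−12. MRS = (1/2)·x_2'/x_1' = p_1/p_2.
After buying the subsistence bundle (3, 12), a share 1/3 of the remaining income goes to x_1: x_1* = 3 + 1/3·(m − 3p_1 − 12p_2)/p_1.
Discretionary income = 240 − 3·12 − 12·9 = 96; x_2* = 12 + 2/3·96/9 = 19.1111.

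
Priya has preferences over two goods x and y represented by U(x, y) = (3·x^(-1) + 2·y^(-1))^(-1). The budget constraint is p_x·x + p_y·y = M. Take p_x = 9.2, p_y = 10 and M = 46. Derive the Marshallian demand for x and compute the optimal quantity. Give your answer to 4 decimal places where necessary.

MRS = MU_x/MU_y = (3/2)·(y/x)^(2). Set equal to p_x/p_y.
Hence y/x = ((2/3)·p_x/p_y)^(1/(2)), i.e. raised to the 0.5 power.
Substitute y = (y/x)·x into the budget: x* = M/(p_x + p_y·(y/x)).
Numerically y/x = 0.783156, so x* = 46/(9.2 + 10·0.783156) = 2.7009.

x* = 2.7009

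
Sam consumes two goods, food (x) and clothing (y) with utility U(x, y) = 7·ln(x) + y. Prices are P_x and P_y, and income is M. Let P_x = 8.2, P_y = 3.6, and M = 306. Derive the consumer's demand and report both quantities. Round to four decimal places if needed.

x* = 3.0732, y* = 78

So x*(P_x,P_y) = 7·P_y/P_x, independent of income; and y* = (M − 7·P_y)/P_y.
At the given prices: x* = 7·3.6/8.2 = 3.0732, and y* = 78.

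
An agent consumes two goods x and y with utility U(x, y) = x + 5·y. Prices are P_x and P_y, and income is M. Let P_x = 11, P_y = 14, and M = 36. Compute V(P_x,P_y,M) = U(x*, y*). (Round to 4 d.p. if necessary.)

Numerically: x* = 0, y* = 2.5714.
Utility at the optimum: U(0, 2.5714) = 12.8571.

V = 12.8571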